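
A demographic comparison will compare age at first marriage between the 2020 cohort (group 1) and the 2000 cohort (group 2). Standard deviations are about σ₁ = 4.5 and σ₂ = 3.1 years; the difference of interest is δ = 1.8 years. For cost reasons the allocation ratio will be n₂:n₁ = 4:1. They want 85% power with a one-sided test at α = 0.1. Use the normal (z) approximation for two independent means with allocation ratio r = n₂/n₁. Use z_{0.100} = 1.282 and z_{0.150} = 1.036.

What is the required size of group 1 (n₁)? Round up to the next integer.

n₁ = 38

n₁ = (z_α + z_β)² · (σ₁² + σ₂²/r) / δ²
   = (1.282 + 1.036)² · (4.5² + 3.1²/4) / 1.8²
   = 5.3731 · (20.25 + 2.4025) / 3.24
   = 5.3731 · 22.6525 / 3.24
   = 37.57
Round up → n₁ = 38; n₂ = r·n₁ = 4 × 38 = 152.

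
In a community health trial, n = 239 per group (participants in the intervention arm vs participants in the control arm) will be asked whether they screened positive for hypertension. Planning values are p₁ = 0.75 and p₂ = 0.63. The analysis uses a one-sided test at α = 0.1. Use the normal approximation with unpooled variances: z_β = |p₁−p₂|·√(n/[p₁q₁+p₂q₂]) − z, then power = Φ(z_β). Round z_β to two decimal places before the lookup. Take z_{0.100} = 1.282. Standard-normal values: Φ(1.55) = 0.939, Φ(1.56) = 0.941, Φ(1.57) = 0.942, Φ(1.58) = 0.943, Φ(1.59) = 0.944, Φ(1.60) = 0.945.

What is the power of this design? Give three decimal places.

z_β = |p₁−p₂|·√(n/[p₁q₁+p₂q₂]) − z_α
    = 0.12 · √(239/0.4206) − 1.282
    = 0.12 · 23.8377 − 1.282
    = 2.8605 − 1.282 = 1.5785 → 1.58
Power = Φ(1.58) = 0.943.

Power ≈ 0.943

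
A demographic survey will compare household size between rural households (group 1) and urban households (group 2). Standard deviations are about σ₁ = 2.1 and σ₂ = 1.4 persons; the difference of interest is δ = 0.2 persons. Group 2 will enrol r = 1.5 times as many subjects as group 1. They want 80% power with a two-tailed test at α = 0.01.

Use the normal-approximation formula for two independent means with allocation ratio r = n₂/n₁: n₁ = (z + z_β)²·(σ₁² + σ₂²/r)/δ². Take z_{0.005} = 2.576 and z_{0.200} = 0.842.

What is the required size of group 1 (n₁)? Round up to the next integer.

n₁ = 1670

n₁ = (z_{α/2} + z_β)² · (σ₁² + σ₂²/r) / δ²
   = (2.576 + 0.842)² · (2.1² + 1.4²/1.5) / 0.2²
   = 11.6827 · (4.41 + 1.3067) / 0.04
   = 11.6827 · 5.7167 / 0.04
   = 1669.66
Round up → n₁ = 1670; n₂ = r·n₁ = 1.5 × 1670 = 2505.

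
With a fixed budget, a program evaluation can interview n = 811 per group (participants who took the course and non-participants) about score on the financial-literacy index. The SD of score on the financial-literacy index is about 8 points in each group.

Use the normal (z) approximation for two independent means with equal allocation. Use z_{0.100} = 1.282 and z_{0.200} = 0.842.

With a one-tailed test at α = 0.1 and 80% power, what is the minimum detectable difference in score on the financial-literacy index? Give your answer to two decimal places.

δ = (z_α + z_β) · √((σ₁²+σ₂²)/n)
  = (1.282 + 0.842) · √(128/811)
  = 2.124 · √0.15783
  = 2.124 · 0.3973
  = 0.8438

Minimum detectable difference ≈ 0.84 points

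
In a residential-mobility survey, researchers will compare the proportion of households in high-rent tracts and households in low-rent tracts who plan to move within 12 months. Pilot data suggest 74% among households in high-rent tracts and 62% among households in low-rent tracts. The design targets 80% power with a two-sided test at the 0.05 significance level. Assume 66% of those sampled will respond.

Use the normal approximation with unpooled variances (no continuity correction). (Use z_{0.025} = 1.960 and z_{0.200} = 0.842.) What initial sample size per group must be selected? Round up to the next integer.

n = (z_{α/2} + z_β)² · [p₁(1−p₁) + p₂(1−p₂)] / (p₁ − p₂)²
  = (1.960 + 0.842)² · (0.74·0.26 + 0.62·0.38) / (0.12)²
  = (2.802)² · (0.1924 + 0.2356) / 0.0144
  = 7.8512 · 0.4280 / 0.0144
  = 233.36
Adjust for 66% response: 233.36 / 0.66 = 353.57.
Round up → n = 354 per group.

n = 354 per group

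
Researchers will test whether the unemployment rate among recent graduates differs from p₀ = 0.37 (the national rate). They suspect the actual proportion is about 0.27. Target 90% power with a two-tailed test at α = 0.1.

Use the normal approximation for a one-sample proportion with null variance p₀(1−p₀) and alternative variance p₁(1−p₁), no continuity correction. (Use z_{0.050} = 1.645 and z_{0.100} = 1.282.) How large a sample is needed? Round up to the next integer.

n = 186

n = [z_{α/2}·√(p₀q₀) + z_β·√(p₁q₁)]² / (p₁ − p₀)²
  = [1.645·√(0.37·0.63) + 1.282·√(0.27·0.73)]² / (-0.10)²
  = [1.645·0.4828 + 1.282·0.4440]² / 0.0100
  = [1.3634]² / 0.0100
  = 185.88
Round up → n = 186.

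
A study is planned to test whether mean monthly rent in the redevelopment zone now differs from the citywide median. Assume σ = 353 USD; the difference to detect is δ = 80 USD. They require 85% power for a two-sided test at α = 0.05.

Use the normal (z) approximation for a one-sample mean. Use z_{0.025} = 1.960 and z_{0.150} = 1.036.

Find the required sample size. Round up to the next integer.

n = 175

n = (z_{α/2} + z_β)² · σ² / δ²
  = (1.960 + 1.036)² · 353² / 80²
  = 8.9760 · 124609 / 6400
  = 174.76
Round up → n = 175.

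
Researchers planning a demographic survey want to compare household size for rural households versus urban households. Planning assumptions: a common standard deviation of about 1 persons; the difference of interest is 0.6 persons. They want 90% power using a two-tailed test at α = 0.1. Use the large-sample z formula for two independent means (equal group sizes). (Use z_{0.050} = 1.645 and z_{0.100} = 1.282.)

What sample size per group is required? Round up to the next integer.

n = 48 per group

n = (z_{α/2} + z_β)² · (σ₁² + σ₂²) / δ²
  = (1.645 + 1.282)² · (2·1² = 2) / 0.6²
  = 8.5673 · 2 / 0.36
  = 47.60
Round up → n = 48 per group.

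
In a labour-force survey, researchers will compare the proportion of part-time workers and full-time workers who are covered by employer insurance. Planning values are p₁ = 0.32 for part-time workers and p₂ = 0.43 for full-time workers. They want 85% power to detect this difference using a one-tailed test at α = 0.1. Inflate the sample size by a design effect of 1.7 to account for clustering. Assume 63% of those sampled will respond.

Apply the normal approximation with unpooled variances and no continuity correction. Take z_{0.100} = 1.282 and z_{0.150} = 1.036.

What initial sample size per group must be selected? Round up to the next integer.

n = 555 per group

n = (z_α + z_β)² · [p₁(1−p₁) + p₂(1−p₂)] / (p₁ − p₂)²
  = (1.282 + 1.036)² · (0.32·0.68 + 0.43·0.57) / (-0.11)²
  = (2.318)² · (0.2176 + 0.2451) / 0.0121
  = 5.3731 · 0.4627 / 0.0121
  = 205.47
Design effect: 1.7 × 205.47 = 349.29.
Adjust for 63% response: 349.29 / 0.63 = 554.43.
Round up → n = 555 per group.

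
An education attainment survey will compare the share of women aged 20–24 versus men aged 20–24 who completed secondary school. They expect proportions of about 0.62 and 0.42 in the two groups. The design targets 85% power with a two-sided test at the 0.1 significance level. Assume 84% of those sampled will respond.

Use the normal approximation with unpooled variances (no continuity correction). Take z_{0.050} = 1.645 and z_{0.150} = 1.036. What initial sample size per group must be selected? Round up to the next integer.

n = (z_{α/2} + z_β)² · [p₁(1−p₁) + p₂(1−p₂)] / (p₁ − p₂)²
  = (1.645 + 1.036)² · (0.62·0.38 + 0.42·0.58) / (0.20)²
  = (2.681)² · (0.2356 + 0.2436) / 0.0400
  = 7.1878 · 0.4792 / 0.0400
  = 86.11
Adjust for 84% response: 86.11 / 0.84 = 102.51.
Round up → n = 103 per group.

n = 103 per group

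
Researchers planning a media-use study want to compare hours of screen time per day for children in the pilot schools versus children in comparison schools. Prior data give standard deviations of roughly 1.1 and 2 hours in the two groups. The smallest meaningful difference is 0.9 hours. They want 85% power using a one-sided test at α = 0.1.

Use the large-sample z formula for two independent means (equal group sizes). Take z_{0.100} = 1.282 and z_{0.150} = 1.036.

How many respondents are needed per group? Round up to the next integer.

n = (z_α + z_β)² · (σ₁² + σ₂²) / δ²
  = (1.282 + 1.036)² · (1.1² + 2² = 5.21) / 0.9²
  = 5.3731 · 5.21 / 0.81
  = 34.56
Round up → n = 35 per group.

n = 35 per group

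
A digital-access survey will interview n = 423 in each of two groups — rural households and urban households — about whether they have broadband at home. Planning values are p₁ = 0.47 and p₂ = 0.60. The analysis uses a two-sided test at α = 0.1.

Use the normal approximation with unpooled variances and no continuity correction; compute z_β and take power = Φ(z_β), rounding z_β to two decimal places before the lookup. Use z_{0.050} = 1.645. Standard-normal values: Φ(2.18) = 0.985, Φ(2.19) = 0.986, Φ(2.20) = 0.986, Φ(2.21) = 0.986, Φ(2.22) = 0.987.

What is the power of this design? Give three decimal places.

Power ≈ 0.985

z_β = |p₁−p₂|·√(n/[p₁q₁+p₂q₂]) − z_{α/2}
    = 0.13 · √(423/0.4891) − 1.645
    = 0.13 · 29.4084 − 1.645
    = 3.8231 − 1.645 = 2.1781 → 2.18
Power = Φ(2.18) = 0.985.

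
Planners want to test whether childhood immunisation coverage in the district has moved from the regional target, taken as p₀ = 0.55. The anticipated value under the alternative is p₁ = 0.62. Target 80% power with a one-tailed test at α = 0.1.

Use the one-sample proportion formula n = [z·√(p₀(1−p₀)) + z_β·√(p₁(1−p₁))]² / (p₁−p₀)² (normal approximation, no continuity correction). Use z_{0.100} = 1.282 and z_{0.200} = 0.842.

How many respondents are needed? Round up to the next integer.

n = [z_α·√(p₀q₀) + z_β·√(p₁q₁)]² / (p₁ − p₀)²
  = [1.282·√(0.55·0.45) + 0.842·√(0.62·0.38)]² / (0.07)²
  = [1.282·0.4975 + 0.842·0.4854]² / 0.0049
  = [1.0465]² / 0.0049
  = 223.49
Round up → n = 224.

n = 224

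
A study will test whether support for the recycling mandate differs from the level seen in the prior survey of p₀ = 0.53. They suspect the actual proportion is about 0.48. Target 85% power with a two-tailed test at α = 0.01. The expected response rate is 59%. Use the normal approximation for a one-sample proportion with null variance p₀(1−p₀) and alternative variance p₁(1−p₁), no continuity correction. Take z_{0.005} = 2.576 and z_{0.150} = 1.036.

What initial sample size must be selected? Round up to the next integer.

n = 2205

n = [z_{α/2}·√(p₀q₀) + z_β·√(p₁q₁)]² / (p₁ − p₀)²
  = [2.576·√(0.53·0.47) + 1.036·√(0.48·0.52)]² / (-0.05)²
  = [2.576·0.4991 + 1.036·0.4996]² / 0.0025
  = [1.8033]² / 0.0025
  = 1300.71
Adjust for 59% response: 1300.71 / 0.59 = 2204.59.
Round up → n = 2205.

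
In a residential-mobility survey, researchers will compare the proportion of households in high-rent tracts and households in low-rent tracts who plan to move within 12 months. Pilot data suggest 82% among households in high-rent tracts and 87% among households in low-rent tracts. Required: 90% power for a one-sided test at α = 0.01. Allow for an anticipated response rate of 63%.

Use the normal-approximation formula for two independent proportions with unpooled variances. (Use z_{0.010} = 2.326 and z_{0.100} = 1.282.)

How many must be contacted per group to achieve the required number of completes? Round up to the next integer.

n = (z_α + z_β)² · [p₁(1−p₁) + p₂(1−p₂)] / (p₁ − p₂)²
  = (2.326 + 1.282)² · (0.82·0.18 + 0.87·0.13) / (-0.05)²
  = (3.608)² · (0.1476 + 0.1131) / 0.0025
  = 13.0177 · 0.2607 / 0.0025
  = 1357.48
Adjust for 63% response: 1357.48 / 0.63 = 2154.73.
Round up → n = 2155 per group.

n = 2155 per group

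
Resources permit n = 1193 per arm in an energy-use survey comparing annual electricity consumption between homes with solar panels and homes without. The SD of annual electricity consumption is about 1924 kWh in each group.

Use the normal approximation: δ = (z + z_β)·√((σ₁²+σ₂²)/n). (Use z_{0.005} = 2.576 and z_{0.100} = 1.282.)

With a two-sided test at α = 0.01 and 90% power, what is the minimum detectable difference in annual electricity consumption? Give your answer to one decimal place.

Minimum detectable difference ≈ 303.9 kWh

δ = (z_{α/2} + z_β) · √((σ₁²+σ₂²)/n)
  = (2.576 + 1.282) · √(7403552/1193)
  = 3.858 · √6205.8
  = 3.858 · 78.7771
  = 303.9219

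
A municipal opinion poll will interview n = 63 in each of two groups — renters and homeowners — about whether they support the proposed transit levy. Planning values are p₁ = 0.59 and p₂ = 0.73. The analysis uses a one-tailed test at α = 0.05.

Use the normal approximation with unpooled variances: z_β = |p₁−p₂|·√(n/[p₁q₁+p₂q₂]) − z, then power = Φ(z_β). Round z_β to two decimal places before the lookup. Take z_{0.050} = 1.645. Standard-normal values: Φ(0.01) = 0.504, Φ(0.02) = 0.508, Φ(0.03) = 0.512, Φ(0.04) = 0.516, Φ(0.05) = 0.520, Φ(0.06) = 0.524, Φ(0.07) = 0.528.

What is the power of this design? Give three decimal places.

Power ≈ 0.512

z_β = |p₁−p₂|·√(n/[p₁q₁+p₂q₂]) − z_α
    = 0.14 · √(63/0.4390) − 1.645
    = 0.14 · 11.9795 − 1.645
    = 1.6771 − 1.645 = 0.0321 → 0.03
Power = Φ(0.03) = 0.512.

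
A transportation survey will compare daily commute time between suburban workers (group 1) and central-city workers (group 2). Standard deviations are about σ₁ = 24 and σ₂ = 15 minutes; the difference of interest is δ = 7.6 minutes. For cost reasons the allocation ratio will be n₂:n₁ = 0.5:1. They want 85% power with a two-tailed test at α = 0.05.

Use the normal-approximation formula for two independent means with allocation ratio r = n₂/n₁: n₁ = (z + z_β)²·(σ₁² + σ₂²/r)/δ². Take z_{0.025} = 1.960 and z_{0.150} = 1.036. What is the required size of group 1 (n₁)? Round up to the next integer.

n₁ = 160

n₁ = (z_{α/2} + z_β)² · (σ₁² + σ₂²/r) / δ²
   = (1.960 + 1.036)² · (24² + 15²/0.5) / 7.6²
   = 8.9760 · (576 + 450) / 57.76
   = 8.9760 · 1026 / 57.76
   = 159.44
Round up → n₁ = 160; n₂ = r·n₁ = 0.5 × 160 = 80.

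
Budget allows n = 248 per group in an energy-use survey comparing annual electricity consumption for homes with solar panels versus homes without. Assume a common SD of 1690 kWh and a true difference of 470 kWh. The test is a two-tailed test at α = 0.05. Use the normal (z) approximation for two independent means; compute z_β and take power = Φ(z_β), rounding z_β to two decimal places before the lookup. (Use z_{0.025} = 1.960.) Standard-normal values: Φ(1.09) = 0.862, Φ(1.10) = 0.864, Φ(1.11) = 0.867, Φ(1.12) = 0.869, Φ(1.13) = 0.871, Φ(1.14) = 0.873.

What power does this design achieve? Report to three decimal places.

z_β = δ·√(n/(σ₁²+σ₂²)) − z_{α/2}
    = 470 · √(248/5712200) − 1.960
    = 470 · 0.00659 − 1.960
    = 3.0969 − 1.960 = 1.1369 → 1.14
Power = Φ(1.14) = 0.873.

Power ≈ 0.873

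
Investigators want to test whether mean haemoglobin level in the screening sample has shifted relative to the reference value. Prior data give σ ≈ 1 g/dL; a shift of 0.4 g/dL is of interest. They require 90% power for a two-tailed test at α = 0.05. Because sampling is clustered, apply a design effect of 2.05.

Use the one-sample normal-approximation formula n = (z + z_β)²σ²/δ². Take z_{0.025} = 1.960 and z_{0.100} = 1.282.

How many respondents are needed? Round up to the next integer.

n = (z_{α/2} + z_β)² · σ² / δ²
  = (1.960 + 1.282)² · 1² / 0.4²
  = 10.5106 · 1 / 0.16
  = 65.69
Design effect: 2.05 × 65.69 = 134.67.
Round up → n = 135.

n = 135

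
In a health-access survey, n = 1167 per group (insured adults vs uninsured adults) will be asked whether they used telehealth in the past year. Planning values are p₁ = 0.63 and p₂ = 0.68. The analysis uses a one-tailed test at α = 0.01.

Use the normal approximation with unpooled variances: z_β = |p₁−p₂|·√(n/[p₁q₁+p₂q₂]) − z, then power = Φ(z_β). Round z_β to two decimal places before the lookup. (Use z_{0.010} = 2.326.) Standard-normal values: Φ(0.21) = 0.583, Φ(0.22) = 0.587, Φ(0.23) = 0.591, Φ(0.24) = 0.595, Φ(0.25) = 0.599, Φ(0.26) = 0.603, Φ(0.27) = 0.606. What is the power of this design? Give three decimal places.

z_β = |p₁−p₂|·√(n/[p₁q₁+p₂q₂]) − z_α
    = 0.05 · √(1167/0.4507) − 2.326
    = 0.05 · 50.8852 − 2.326
    = 2.5443 − 2.326 = 0.2183 → 0.22
Power = Φ(0.22) = 0.587.

Power ≈ 0.587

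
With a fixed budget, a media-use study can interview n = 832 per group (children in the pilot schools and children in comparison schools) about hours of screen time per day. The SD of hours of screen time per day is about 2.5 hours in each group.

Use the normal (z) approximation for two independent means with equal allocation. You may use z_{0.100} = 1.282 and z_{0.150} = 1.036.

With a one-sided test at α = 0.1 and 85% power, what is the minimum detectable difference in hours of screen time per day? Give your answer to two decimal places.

Minimum detectable difference ≈ 0.28 hours

δ = (z_α + z_β) · √((σ₁²+σ₂²)/n)
  = (1.282 + 1.036) · √(12.5/832)
  = 2.318 · √0.01502
  = 2.318 · 0.1226
  = 0.2841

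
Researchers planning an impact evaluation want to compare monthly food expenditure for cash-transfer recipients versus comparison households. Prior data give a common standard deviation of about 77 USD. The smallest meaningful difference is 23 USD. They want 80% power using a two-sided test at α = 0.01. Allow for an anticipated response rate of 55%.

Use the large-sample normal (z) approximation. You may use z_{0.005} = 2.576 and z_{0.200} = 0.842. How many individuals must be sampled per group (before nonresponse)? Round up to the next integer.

n = (z_{α/2} + z_β)² · (σ₁² + σ₂²) / δ²
  = (2.576 + 0.842)² · (2·77² = 11858) / 23²
  = 11.6827 · 11858 / 529
  = 261.88
Adjust for 55% response: 261.88 / 0.55 = 476.14.
Round up → n = 477 per group.

n = 477 per group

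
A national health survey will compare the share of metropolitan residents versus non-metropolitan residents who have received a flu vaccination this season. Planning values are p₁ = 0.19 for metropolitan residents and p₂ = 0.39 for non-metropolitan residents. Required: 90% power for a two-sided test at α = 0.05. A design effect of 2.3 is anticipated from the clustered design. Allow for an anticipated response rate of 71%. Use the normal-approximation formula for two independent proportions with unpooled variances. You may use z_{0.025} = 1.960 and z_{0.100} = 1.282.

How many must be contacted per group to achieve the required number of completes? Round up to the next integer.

n = (z_{α/2} + z_β)² · [p₁(1−p₁) + p₂(1−p₂)] / (p₁ − p₂)²
  = (1.960 + 1.282)² · (0.19·0.81 + 0.39·0.61) / (-0.20)²
  = (3.242)² · (0.1539 + 0.2379) / 0.0400
  = 10.5106 · 0.3918 / 0.0400
  = 102.95
Design effect: 2.3 × 102.95 = 236.79.
Adjust for 71% response: 236.79 / 0.71 = 333.50.
Round up → n = 334 per group.

n = 334 per group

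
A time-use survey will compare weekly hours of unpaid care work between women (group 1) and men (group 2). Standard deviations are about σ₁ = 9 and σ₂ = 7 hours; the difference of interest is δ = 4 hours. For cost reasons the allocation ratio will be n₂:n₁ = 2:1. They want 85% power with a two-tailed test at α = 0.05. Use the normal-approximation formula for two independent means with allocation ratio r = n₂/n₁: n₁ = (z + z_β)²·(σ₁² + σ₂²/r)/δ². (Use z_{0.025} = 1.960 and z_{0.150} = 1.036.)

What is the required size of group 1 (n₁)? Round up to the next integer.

n₁ = 60

n₁ = (z_{α/2} + z_β)² · (σ₁² + σ₂²/r) / δ²
   = (1.960 + 1.036)² · (9² + 7²/2) / 4²
   = 8.9760 · (81 + 24.5) / 16
   = 8.9760 · 105.5 / 16
   = 59.19
Round up → n₁ = 60; n₂ = r·n₁ = 2 × 60 = 120.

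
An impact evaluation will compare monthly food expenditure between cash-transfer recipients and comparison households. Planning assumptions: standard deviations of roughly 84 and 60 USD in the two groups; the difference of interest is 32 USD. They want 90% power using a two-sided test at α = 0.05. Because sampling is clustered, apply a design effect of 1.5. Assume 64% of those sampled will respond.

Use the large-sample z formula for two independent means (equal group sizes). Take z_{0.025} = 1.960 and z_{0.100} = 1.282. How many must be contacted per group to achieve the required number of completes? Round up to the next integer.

n = (z_{α/2} + z_β)² · (σ₁² + σ₂²) / δ²
  = (1.960 + 1.282)² · (84² + 60² = 10656) / 32²
  = 10.5106 · 10656 / 1024
  = 109.38
Design effect: 1.5 × 109.38 = 164.06.
Adjust for 64% response: 164.06 / 0.64 = 256.35.
Round up → n = 257 per group.

n = 257 per group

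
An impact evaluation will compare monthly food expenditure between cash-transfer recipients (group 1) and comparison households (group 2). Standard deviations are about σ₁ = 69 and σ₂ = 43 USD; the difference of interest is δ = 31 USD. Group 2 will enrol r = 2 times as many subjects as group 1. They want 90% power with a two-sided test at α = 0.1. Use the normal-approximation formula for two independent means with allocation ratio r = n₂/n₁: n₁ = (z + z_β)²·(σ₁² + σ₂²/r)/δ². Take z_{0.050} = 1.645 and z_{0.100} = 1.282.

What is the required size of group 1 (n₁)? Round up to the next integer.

n₁ = (z_{α/2} + z_β)² · (σ₁² + σ₂²/r) / δ²
   = (1.645 + 1.282)² · (69² + 43²/2) / 31²
   = 8.5673 · (4761 + 924.5) / 961
   = 8.5673 · 5685.5 / 961
   = 50.69
Round up → n₁ = 51; n₂ = r·n₁ = 2 × 51 = 102.

n₁ = 51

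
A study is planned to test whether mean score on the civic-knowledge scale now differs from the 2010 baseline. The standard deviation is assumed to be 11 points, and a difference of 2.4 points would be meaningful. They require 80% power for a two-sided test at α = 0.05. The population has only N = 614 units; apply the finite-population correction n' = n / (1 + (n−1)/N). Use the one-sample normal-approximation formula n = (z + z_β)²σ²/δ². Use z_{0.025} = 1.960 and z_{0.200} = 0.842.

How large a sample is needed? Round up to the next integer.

n = 131

n = (z_{α/2} + z_β)² · σ² / δ²
  = (1.960 + 0.842)² · 11² / 2.4²
  = 7.8512 · 121 / 5.76
  = 164.93
Finite-population correction (N = 614): 164.93 / (1 + (164.93 − 1)/614) = 130.17.
Round up → n = 131.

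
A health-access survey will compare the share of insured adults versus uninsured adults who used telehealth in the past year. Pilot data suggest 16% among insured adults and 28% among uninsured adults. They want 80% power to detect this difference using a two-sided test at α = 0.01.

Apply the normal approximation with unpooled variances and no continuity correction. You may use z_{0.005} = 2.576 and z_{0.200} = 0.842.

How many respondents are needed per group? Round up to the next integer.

n = 273 per group

n = (z_{α/2} + z_β)² · [p₁(1−p₁) + p₂(1−p₂)] / (p₁ − p₂)²
  = (2.576 + 0.842)² · (0.16·0.84 + 0.28·0.72) / (-0.12)²
  = (3.418)² · (0.1344 + 0.2016) / 0.0144
  = 11.6827 · 0.3360 / 0.0144
  = 272.60
Round up → n = 273 per group.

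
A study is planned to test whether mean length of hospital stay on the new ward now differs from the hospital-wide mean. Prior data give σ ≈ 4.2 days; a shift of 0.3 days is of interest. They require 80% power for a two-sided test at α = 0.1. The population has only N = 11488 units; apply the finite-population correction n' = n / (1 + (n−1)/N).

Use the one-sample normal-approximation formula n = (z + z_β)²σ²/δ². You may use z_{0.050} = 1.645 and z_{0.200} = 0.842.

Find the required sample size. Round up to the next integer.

n = (z_{α/2} + z_β)² · σ² / δ²
  = (1.645 + 0.842)² · 4.2² / 0.3²
  = 6.1852 · 17.64 / 0.09
  = 1212.29
Finite-population correction (N = 11488): 1212.29 / (1 + (1212.29 − 1)/11488) = 1096.66.
Round up → n = 1097.

n = 1097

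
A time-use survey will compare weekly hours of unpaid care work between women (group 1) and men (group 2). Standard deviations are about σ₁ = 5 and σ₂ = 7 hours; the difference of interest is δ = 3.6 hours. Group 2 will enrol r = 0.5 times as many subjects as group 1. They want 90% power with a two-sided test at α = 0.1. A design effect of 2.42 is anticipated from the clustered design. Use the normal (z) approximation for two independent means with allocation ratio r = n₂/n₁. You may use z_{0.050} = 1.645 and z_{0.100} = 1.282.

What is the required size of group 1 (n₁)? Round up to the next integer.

n₁ = 197

n₁ = (z_{α/2} + z_β)² · (σ₁² + σ₂²/r) / δ²
   = (1.645 + 1.282)² · (5² + 7²/0.5) / 3.6²
   = 8.5673 · (25 + 98) / 12.96
   = 8.5673 · 123 / 12.96
   = 81.31
Design effect: 2.42 × 81.31 = 196.77.
Round up → n₁ = 197; n₂ = r·n₁ = 0.5 × 197 = 99.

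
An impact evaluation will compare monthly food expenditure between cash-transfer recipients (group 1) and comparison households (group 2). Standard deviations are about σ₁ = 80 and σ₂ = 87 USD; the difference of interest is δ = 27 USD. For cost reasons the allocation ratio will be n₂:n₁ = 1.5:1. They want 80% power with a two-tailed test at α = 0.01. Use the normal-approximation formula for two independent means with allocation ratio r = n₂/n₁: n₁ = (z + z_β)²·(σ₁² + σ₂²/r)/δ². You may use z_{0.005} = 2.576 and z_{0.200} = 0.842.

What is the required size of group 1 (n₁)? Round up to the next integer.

n₁ = (z_{α/2} + z_β)² · (σ₁² + σ₂²/r) / δ²
   = (2.576 + 0.842)² · (80² + 87²/1.5) / 27²
   = 11.6827 · (6400 + 5046) / 729
   = 11.6827 · 11446 / 729
   = 183.43
Round up → n₁ = 184; n₂ = r·n₁ = 1.5 × 184 = 276.

n₁ = 184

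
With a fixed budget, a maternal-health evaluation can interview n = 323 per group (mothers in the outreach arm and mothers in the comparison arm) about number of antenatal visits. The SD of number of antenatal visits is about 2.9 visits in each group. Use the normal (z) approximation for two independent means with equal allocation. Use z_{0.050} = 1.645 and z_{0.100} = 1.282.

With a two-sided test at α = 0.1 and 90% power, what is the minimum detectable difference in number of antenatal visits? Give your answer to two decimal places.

δ = (z_{α/2} + z_β) · √((σ₁²+σ₂²)/n)
  = (1.645 + 1.282) · √(16.82/323)
  = 2.927 · √0.05207
  = 2.927 · 0.2282
  = 0.6679

Minimum detectable difference ≈ 0.67 visits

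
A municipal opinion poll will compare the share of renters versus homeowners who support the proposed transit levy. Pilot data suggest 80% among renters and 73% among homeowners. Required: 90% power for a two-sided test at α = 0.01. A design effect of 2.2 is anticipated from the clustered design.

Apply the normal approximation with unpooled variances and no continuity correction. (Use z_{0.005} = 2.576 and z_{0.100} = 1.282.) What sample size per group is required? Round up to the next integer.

n = 2387 per group

n = (z_{α/2} + z_β)² · [p₁(1−p₁) + p₂(1−p₂)] / (p₁ − p₂)²
  = (2.576 + 1.282)² · (0.80·0.20 + 0.73·0.27) / (0.07)²
  = (3.858)² · (0.1600 + 0.1971) / 0.0049
  = 14.8842 · 0.3571 / 0.0049
  = 1084.72
Design effect: 2.2 × 1084.72 = 2386.39.
Round up → n = 2387 per group.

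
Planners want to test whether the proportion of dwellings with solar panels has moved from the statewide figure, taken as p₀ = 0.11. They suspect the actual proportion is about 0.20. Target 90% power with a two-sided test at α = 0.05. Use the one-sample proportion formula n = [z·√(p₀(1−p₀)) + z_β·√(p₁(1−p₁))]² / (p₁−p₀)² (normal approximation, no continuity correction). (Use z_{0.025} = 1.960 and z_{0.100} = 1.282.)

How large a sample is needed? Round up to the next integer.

n = 157

n = [z_{α/2}·√(p₀q₀) + z_β·√(p₁q₁)]² / (p₁ − p₀)²
  = [1.960·√(0.11·0.89) + 1.282·√(0.20·0.80)]² / (0.09)²
  = [1.960·0.3129 + 1.282·0.4000]² / 0.0081
  = [1.1261]² / 0.0081
  = 156.55
Round up → n = 157.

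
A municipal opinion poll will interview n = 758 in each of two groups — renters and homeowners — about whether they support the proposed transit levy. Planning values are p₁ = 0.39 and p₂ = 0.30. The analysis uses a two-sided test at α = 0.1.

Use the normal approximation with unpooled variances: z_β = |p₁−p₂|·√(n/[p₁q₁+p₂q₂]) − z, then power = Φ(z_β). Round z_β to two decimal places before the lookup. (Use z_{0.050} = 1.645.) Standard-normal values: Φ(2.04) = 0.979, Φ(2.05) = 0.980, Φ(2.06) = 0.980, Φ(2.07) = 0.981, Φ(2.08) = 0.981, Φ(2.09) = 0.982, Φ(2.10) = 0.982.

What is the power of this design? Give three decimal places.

z_β = |p₁−p₂|·√(n/[p₁q₁+p₂q₂]) − z_{α/2}
    = 0.09 · √(758/0.4479) − 1.645
    = 0.09 · 41.1381 − 1.645
    = 3.7024 − 1.645 = 2.0574 → 2.06
Power = Φ(2.06) = 0.980.

Power ≈ 0.980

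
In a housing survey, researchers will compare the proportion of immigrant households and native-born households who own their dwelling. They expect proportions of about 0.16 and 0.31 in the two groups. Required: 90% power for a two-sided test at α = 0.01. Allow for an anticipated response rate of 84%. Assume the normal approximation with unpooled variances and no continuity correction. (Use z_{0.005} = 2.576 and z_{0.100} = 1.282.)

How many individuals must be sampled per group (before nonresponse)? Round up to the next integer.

n = (z_{α/2} + z_β)² · [p₁(1−p₁) + p₂(1−p₂)] / (p₁ − p₂)²
  = (2.576 + 1.282)² · (0.16·0.84 + 0.31·0.69) / (-0.15)²
  = (3.858)² · (0.1344 + 0.2139) / 0.0225
  = 14.8842 · 0.3483 / 0.0225
  = 230.41
Adjust for 84% response: 230.41 / 0.84 = 274.29.
Round up → n = 275 per group.

n = 275 per group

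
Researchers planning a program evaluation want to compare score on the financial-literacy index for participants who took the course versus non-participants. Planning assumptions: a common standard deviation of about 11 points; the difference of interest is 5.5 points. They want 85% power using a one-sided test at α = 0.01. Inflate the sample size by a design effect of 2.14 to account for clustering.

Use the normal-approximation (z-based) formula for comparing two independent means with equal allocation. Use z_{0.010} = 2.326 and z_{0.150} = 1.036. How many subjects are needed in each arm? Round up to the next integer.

n = 194 per group

n = (z_α + z_β)² · (σ₁² + σ₂²) / δ²
  = (2.326 + 1.036)² · (2·11² = 242) / 5.5²
  = 11.3030 · 242 / 30.25
  = 90.42
Design effect: 2.14 × 90.42 = 193.51.
Round up → n = 194 per group.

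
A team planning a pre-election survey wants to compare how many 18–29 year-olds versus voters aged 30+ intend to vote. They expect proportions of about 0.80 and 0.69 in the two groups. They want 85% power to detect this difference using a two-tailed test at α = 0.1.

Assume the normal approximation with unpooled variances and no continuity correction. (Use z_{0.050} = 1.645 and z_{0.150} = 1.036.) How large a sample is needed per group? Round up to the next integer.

n = 223 per group

n = (z_{α/2} + z_β)² · [p₁(1−p₁) + p₂(1−p₂)] / (p₁ − p₂)²
  = (1.645 + 1.036)² · (0.80·0.20 + 0.69·0.31) / (0.11)²
  = (2.681)² · (0.1600 + 0.2139) / 0.0121
  = 7.1878 · 0.3739 / 0.0121
  = 222.11
Round up → n = 223 per group.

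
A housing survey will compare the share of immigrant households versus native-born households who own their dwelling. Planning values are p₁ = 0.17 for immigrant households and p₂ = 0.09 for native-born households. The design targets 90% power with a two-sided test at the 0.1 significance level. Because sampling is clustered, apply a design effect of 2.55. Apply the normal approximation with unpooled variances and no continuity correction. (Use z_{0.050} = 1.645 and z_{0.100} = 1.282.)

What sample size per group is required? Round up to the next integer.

n = (z_{α/2} + z_β)² · [p₁(1−p₁) + p₂(1−p₂)] / (p₁ − p₂)²
  = (1.645 + 1.282)² · (0.17·0.83 + 0.09·0.91) / (0.08)²
  = (2.927)² · (0.1411 + 0.0819) / 0.0064
  = 8.5673 · 0.2230 / 0.0064
  = 298.52
Design effect: 2.55 × 298.52 = 761.22.
Round up → n = 762 per group.

n = 762 per group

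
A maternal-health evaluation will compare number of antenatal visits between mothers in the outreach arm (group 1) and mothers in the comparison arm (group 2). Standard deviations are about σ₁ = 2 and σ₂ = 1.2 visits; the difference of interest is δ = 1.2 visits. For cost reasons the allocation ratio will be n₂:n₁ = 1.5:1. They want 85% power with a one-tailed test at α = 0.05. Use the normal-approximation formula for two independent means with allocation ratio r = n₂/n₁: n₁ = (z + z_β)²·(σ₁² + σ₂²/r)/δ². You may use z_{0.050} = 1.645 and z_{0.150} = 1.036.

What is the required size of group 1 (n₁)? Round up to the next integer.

n₁ = (z_α + z_β)² · (σ₁² + σ₂²/r) / δ²
   = (1.645 + 1.036)² · (2² + 1.2²/1.5) / 1.2²
   = 7.1878 · (4 + 0.96) / 1.44
   = 7.1878 · 4.96 / 1.44
   = 24.76
Round up → n₁ = 25; n₂ = r·n₁ = 1.5 × 25 = 38.

n₁ = 25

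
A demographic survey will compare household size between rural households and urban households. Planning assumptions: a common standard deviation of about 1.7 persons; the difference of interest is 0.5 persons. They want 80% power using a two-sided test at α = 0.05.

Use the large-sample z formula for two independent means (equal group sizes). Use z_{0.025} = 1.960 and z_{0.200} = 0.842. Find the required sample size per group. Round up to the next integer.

n = 182 per group

n = (z_{α/2} + z_β)² · (σ₁² + σ₂²) / δ²
  = (1.960 + 0.842)² · (2·1.7² = 5.78) / 0.5²
  = 7.8512 · 5.78 / 0.25
  = 181.52
Round up → n = 182 per group.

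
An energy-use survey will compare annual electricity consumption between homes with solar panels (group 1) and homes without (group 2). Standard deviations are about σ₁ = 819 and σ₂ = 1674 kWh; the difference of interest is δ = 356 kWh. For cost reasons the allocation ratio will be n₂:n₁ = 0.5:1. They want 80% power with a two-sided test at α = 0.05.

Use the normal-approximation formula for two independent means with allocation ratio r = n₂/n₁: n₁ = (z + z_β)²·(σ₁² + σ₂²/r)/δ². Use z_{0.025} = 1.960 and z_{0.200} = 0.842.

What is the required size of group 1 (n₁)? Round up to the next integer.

n₁ = 389

n₁ = (z_{α/2} + z_β)² · (σ₁² + σ₂²/r) / δ²
   = (1.960 + 0.842)² · (819² + 1674²/0.5) / 356²
   = 7.8512 · (670761 + 5604552) / 126736
   = 7.8512 · 6275313 / 126736
   = 388.75
Round up → n₁ = 389; n₂ = r·n₁ = 0.5 × 389 = 195.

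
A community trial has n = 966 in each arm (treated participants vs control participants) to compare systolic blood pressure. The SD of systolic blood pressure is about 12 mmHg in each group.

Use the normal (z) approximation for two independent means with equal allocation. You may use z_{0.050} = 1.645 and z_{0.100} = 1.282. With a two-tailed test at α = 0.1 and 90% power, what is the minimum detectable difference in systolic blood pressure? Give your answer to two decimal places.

δ = (z_{α/2} + z_β) · √((σ₁²+σ₂²)/n)
  = (1.645 + 1.282) · √(288/966)
  = 2.927 · √0.29814
  = 2.927 · 0.5460
  = 1.5982

Minimum detectable difference ≈ 1.60 mmHg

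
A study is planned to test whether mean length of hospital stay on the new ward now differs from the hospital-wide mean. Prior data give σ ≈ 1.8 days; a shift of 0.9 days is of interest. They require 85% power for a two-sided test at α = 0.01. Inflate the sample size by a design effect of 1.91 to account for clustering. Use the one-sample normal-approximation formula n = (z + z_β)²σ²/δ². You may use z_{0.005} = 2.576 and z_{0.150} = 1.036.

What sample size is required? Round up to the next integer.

n = 100

n = (z_{α/2} + z_β)² · σ² / δ²
  = (2.576 + 1.036)² · 1.8² / 0.9²
  = 13.0465 · 3.24 / 0.81
  = 52.19
Design effect: 1.91 × 52.19 = 99.68.
Round up → n = 100.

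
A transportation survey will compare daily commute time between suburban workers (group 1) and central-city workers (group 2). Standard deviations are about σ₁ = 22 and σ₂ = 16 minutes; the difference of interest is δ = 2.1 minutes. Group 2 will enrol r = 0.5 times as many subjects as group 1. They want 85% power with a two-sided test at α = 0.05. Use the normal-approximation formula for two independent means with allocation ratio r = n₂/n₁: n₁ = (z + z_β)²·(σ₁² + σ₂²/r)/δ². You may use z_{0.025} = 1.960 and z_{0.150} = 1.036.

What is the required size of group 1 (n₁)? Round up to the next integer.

n₁ = (z_{α/2} + z_β)² · (σ₁² + σ₂²/r) / δ²
   = (1.960 + 1.036)² · (22² + 16²/0.5) / 2.1²
   = 8.9760 · (484 + 512) / 4.41
   = 8.9760 · 996 / 4.41
   = 2027.24
Round up → n₁ = 2028; n₂ = r·n₁ = 0.5 × 2028 = 1014.

n₁ = 2028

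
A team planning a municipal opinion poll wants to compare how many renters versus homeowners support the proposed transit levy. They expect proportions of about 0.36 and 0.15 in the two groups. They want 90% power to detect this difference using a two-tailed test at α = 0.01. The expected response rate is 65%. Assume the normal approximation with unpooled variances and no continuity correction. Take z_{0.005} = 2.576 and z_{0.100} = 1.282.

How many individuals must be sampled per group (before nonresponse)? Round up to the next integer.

n = (z_{α/2} + z_β)² · [p₁(1−p₁) + p₂(1−p₂)] / (p₁ − p₂)²
  = (2.576 + 1.282)² · (0.36·0.64 + 0.15·0.85) / (0.21)²
  = (3.858)² · (0.2304 + 0.1275) / 0.0441
  = 14.8842 · 0.3579 / 0.0441
  = 120.79
Adjust for 65% response: 120.79 / 0.65 = 185.84.
Round up → n = 186 per group.

n = 186 per group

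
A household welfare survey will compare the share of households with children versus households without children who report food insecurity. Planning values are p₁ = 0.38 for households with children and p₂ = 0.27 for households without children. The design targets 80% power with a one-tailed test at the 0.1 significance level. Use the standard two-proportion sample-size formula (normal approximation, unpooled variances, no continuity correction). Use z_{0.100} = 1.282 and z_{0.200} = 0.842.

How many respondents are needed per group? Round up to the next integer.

n = 162 per group

n = (z_α + z_β)² · [p₁(1−p₁) + p₂(1−p₂)] / (p₁ − p₂)²
  = (1.282 + 0.842)² · (0.38·0.62 + 0.27·0.73) / (0.11)²
  = (2.124)² · (0.2356 + 0.1971) / 0.0121
  = 4.5114 · 0.4327 / 0.0121
  = 161.33
Round up → n = 162 per group.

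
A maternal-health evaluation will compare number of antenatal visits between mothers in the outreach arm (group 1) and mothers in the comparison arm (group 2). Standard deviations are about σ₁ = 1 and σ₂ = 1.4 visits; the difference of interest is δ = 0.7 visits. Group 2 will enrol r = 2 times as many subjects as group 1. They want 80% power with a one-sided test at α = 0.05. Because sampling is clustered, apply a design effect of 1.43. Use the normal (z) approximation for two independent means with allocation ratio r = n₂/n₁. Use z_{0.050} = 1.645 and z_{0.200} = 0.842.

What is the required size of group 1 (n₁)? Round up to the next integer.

n₁ = 36

n₁ = (z_α + z_β)² · (σ₁² + σ₂²/r) / δ²
   = (1.645 + 0.842)² · (1² + 1.4²/2) / 0.7²
   = 6.1852 · (1 + 0.98) / 0.49
   = 6.1852 · 1.98 / 0.49
   = 24.99
Design effect: 1.43 × 24.99 = 35.74.
Round up → n₁ = 36; n₂ = r·n₁ = 2 × 36 = 72.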